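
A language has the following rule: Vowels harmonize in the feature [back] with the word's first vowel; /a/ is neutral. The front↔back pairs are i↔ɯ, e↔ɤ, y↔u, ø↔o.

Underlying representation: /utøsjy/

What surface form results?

/ø/ harmonizes with /u/ ([+back]) → [o]
/y/ harmonizes with /u/ ([+back]) → [u]

[utosju]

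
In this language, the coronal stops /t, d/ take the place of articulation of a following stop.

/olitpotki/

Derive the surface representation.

[olippokki]

/t/ before /p/ (labial) → [p]
/t/ before /k/ (velar) → [k]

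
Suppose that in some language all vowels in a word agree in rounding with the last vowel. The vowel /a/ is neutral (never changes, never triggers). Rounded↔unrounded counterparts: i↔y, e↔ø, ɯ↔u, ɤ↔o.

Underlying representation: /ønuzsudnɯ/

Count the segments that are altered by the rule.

3

/ø/ harmonizes with /ɯ/ ([-round]) → [e]
/u/ harmonizes with /ɯ/ ([-round]) → [ɯ]
/u/ harmonizes with /ɯ/ ([-round]) → [ɯ]
3 segments change.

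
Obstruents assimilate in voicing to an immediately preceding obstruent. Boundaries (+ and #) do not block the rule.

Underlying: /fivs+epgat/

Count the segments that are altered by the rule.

2

/s/ after /v/ (voiced) → [z]
/g/ after /p/ (voiceless) → [k]
2 segments change.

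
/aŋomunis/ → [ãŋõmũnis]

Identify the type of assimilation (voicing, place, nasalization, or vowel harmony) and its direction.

/a/→[ã] /o/→[õ] /u/→[ũ].
Each target copies a feature from the following segment, so the direction is regressive.

nasalization, regressive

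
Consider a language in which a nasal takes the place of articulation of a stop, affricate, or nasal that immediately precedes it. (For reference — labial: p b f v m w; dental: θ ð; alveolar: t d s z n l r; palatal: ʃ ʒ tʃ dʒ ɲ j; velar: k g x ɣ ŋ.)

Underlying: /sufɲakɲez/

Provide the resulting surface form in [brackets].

[sufɲakŋez]

/ɲ/ after /k/ (velar) → [ŋ]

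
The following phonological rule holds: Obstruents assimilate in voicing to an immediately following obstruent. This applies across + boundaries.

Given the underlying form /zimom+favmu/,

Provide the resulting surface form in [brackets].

[zimom+favmu]

no segment meets the rule's conditions; no change.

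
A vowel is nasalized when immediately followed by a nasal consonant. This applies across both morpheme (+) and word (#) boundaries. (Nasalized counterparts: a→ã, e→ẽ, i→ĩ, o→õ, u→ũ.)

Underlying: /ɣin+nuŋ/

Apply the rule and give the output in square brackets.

[ɣĩn+nũŋ]

/i/ before nasal /n/ → [ĩ]
/u/ before nasal /ŋ/ → [ũ]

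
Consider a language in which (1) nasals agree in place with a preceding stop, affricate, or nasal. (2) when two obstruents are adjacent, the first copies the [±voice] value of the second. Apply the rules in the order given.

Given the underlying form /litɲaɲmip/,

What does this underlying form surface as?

Rule 1: /ɲ/ after /t/ (alveolar) → [n]
Rule 1: /m/ after /ɲ/ (palatal) → [ɲ]
After rule 1: litnaɲɲip
Rule 2: no segment meets the rule's conditions; no change.

[litnaɲɲip]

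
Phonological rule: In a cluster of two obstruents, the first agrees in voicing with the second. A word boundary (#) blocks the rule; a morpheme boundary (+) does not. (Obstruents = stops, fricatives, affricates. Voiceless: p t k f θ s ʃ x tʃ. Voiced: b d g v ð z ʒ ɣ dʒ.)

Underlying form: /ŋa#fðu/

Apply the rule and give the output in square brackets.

/f/ before /ð/ (voiced) → [v]

[ŋa#vðu]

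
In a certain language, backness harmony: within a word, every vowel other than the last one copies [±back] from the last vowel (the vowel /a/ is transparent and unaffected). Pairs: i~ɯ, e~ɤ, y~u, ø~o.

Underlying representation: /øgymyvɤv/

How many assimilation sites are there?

/ø/ harmonizes with /ɤ/ ([+back]) → [o]
/y/ harmonizes with /ɤ/ ([+back]) → [u]
/y/ harmonizes with /ɤ/ ([+back]) → [u]
3 segments change.

3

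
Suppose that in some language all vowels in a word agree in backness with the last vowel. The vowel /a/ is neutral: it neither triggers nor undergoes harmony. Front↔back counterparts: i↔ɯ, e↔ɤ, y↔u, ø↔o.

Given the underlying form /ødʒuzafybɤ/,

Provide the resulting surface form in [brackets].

/ø/ harmonizes with /ɤ/ ([+back]) → [o]
/y/ harmonizes with /ɤ/ ([+back]) → [u]

[odʒuzafubɤ]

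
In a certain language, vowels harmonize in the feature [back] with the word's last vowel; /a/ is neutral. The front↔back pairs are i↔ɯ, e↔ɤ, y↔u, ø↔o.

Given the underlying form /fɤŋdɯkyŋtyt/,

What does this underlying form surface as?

[feŋdikyŋtyt]

/ɤ/ harmonizes with /y/ ([-back]) → [e]
/ɯ/ harmonizes with /y/ ([-back]) → [i]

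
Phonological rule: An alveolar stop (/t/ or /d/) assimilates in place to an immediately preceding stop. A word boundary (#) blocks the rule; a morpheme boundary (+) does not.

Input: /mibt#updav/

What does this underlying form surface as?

/t/ after /b/ (labial) → [p]
/d/ after /p/ (labial) → [b]

[mibp#upbav]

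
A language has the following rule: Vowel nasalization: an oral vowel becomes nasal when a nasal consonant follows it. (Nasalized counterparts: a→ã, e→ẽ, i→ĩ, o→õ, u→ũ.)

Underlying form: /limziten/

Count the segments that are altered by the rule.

/i/ before nasal /m/ → [ĩ]
/e/ before nasal /n/ → [ẽ]
2 segments change.

2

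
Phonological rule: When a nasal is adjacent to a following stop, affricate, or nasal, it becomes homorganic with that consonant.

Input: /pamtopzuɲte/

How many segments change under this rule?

/m/ before /t/ (alveolar) → [n]
/ɲ/ before /t/ (alveolar) → [n]
2 segments change.

2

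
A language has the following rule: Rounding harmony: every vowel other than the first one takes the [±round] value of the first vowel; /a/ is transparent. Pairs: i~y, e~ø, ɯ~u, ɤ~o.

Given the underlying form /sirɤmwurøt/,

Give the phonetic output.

/u/ harmonizes with /i/ ([-round]) → [ɯ]
/ø/ harmonizes with /i/ ([-round]) → [e]

[sirɤmwɯret]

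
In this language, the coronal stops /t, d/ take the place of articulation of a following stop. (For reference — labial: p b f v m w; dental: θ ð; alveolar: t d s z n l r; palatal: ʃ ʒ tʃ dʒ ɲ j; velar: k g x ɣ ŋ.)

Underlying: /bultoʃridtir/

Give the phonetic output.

no segment meets the rule's conditions; no change.

[bultoʃridtir]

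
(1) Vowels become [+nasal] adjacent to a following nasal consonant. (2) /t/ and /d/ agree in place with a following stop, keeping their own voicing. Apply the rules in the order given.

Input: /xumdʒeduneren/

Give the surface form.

[xũmdʒedũnerẽn]

Rule 1: /u/ before nasal /m/ → [ũ]
Rule 1: /u/ before nasal /n/ → [ũ]
Rule 1: /e/ before nasal /n/ → [ẽ]
After rule 1: xũmdʒedũnerẽn
Rule 2: no segment meets the rule's conditions; no change.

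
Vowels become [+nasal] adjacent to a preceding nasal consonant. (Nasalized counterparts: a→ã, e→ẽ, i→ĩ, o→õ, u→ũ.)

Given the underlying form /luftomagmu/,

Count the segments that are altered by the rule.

2

/a/ after nasal /m/ → [ã]
/u/ after nasal /m/ → [ũ]
2 segments change.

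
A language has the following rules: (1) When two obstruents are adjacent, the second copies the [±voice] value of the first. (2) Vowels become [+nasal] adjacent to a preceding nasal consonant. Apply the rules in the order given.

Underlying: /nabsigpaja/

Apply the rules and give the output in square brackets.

[nãbzigbaja]

Rule 1: /s/ after /b/ (voiced) → [z]
Rule 1: /p/ after /g/ (voiced) → [b]
After rule 1: nabzigbaja
Rule 2: /a/ after nasal /n/ → [ã]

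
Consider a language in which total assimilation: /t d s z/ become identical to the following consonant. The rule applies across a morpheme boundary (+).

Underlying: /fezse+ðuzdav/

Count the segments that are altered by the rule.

/z/ before /s/ → [s] (total assimilation)
/z/ before /d/ → [d] (total assimilation)
2 segments change.

2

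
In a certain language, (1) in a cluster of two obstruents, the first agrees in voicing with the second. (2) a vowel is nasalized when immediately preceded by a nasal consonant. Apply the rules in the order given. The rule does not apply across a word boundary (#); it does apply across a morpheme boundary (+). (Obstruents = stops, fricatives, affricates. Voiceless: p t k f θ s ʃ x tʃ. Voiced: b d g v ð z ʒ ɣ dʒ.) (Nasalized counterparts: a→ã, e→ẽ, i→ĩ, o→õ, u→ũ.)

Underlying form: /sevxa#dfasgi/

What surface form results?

[sefxa#tfazgi]

Rule 1: /v/ before /x/ (voiceless) → [f]
Rule 1: /d/ before /f/ (voiceless) → [t]
Rule 1: /s/ before /g/ (voiced) → [z]
After rule 1: sefxa#tfazgi
Rule 2: no segment meets the rule's conditions; no change.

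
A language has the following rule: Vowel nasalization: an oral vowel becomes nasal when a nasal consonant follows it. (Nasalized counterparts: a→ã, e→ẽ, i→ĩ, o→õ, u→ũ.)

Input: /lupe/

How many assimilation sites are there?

No segment meets the rule's conditions.

0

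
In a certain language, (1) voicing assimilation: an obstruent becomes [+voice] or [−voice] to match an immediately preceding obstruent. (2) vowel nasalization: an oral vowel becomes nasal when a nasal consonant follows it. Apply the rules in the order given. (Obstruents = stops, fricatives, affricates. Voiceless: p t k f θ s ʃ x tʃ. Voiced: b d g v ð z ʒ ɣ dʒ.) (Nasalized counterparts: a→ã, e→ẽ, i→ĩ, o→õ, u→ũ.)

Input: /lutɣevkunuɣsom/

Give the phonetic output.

Rule 1: /ɣ/ after /t/ (voiceless) → [x]
Rule 1: /k/ after /v/ (voiced) → [g]
Rule 1: /s/ after /ɣ/ (voiced) → [z]
After rule 1: lutxevgunuɣzom
Rule 2: /u/ before nasal /n/ → [ũ]
Rule 2: /o/ before nasal /m/ → [õ]

[lutxevgũnuɣzõm]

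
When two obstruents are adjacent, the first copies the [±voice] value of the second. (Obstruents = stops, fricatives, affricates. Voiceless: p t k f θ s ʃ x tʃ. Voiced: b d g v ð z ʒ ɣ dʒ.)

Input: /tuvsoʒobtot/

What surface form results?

/v/ before /s/ (voiceless) → [f]
/b/ before /t/ (voiceless) → [p]

[tufsoʒoptot]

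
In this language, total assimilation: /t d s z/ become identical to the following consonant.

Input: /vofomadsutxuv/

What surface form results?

[vofomassuxxuv]

/d/ before /s/ → [s] (total assimilation)
/t/ before /x/ → [x] (total assimilation)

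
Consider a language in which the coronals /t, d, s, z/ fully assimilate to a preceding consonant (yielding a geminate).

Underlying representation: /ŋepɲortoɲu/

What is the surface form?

[ŋepɲorroɲu]

/t/ after /r/ → [r] (total assimilation)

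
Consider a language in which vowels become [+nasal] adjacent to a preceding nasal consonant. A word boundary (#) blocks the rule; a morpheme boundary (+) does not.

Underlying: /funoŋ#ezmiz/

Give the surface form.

/o/ after nasal /n/ → [õ]
/i/ after nasal /m/ → [ĩ]

[funõŋ#ezmĩz]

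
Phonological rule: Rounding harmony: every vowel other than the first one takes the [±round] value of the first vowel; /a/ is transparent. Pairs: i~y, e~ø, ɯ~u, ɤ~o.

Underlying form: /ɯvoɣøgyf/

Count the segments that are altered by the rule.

3

/o/ harmonizes with /ɯ/ ([-round]) → [ɤ]
/ø/ harmonizes with /ɯ/ ([-round]) → [e]
/y/ harmonizes with /ɯ/ ([-round]) → [i]
3 segments change.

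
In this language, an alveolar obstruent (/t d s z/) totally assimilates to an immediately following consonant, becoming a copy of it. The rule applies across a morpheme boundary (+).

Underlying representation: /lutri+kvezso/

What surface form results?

/t/ before /r/ → [r] (total assimilation)
/z/ before /s/ → [s] (total assimilation)

[lurri+kvesso]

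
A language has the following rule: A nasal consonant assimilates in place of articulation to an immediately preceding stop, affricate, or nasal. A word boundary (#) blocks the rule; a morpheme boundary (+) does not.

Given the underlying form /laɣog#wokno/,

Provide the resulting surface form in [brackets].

[laɣog#wokŋo]

/n/ after /k/ (velar) → [ŋ]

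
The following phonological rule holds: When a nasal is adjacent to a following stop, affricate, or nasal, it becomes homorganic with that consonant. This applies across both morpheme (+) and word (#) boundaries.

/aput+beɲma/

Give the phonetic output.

[aput+bemma]

/ɲ/ before /m/ (labial) → [m]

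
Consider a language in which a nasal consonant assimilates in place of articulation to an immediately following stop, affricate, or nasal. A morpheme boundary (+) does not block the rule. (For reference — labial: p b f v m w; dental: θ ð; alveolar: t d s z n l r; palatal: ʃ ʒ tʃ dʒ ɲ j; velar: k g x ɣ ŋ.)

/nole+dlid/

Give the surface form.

[nole+dlid]

no segment meets the rule's conditions; no change.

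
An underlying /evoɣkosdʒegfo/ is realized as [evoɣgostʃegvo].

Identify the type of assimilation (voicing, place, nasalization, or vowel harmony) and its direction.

voicing assimilation, progressive

/k/→[g] /dʒ/→[tʃ] /f/→[v].
Each target copies a feature from the preceding segment, so the direction is progressive.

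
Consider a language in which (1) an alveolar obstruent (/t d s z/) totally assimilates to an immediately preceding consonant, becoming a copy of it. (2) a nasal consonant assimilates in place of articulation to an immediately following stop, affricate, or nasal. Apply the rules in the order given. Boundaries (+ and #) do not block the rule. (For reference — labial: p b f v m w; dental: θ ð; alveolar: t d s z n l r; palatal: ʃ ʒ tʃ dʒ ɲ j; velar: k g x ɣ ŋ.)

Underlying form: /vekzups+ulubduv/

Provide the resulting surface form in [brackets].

Rule 1: /z/ after /k/ → [k] (total assimilation)
Rule 1: /s/ after /p/ → [p] (total assimilation)
Rule 1: /d/ after /b/ → [b] (total assimilation)
After rule 1: vekkupp+ulubbuv
Rule 2: no segment meets the rule's conditions; no change.

[vekkupp+ulubbuv]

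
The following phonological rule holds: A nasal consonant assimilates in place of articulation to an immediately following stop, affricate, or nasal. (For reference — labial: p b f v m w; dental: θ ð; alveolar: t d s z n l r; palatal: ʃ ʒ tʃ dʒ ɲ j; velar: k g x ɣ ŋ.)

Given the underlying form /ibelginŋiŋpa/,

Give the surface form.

[ibelgiŋŋimpa]

/n/ before /ŋ/ (velar) → [ŋ]
/ŋ/ before /p/ (labial) → [m]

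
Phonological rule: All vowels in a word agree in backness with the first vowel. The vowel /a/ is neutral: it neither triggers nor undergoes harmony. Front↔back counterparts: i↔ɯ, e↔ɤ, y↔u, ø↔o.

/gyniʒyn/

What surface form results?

no segment meets the rule's conditions; no change.

[gyniʒyn]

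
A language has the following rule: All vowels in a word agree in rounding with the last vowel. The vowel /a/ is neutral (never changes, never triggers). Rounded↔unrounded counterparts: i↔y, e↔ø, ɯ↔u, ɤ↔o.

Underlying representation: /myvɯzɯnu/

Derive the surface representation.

/ɯ/ harmonizes with /u/ ([+round]) → [u]
/ɯ/ harmonizes with /u/ ([+round]) → [u]

[myvuzunu]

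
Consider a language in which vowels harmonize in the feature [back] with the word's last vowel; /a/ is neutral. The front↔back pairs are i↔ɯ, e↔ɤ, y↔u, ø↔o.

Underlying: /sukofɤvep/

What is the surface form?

[sykøfevep]

/u/ harmonizes with /e/ ([-back]) → [y]
/o/ harmonizes with /e/ ([-back]) → [ø]
/ɤ/ harmonizes with /e/ ([-back]) → [e]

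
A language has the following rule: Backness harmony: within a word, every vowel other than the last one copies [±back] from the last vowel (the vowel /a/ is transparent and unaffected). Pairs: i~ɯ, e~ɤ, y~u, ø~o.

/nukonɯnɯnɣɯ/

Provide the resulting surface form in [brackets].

no segment meets the rule's conditions; no change.

[nukonɯnɯnɣɯ]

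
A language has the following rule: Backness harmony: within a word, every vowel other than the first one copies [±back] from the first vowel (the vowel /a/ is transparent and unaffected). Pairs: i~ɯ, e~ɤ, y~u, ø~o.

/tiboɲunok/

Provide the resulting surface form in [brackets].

/o/ harmonizes with /i/ ([-back]) → [ø]
/u/ harmonizes with /i/ ([-back]) → [y]
/o/ harmonizes with /i/ ([-back]) → [ø]

[tibøɲynøk]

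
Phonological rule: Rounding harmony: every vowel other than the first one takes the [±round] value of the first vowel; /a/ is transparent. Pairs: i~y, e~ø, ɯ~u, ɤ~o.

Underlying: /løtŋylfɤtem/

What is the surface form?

[løtŋylfotøm]

/ɤ/ harmonizes with /ø/ ([+round]) → [o]
/e/ harmonizes with /ø/ ([+round]) → [ø]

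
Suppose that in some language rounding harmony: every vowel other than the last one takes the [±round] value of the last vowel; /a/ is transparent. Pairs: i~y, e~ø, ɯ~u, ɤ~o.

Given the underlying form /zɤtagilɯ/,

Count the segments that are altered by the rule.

No segment meets the rule's conditions.

0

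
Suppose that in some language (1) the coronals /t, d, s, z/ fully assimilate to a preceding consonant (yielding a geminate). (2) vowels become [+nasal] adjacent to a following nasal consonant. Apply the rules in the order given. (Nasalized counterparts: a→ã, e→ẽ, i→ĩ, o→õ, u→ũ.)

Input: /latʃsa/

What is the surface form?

Rule 1: /s/ after /tʃ/ → [tʃ] (total assimilation)
After rule 1: latʃtʃa
Rule 2: no segment meets the rule's conditions; no change.

[latʃtʃa]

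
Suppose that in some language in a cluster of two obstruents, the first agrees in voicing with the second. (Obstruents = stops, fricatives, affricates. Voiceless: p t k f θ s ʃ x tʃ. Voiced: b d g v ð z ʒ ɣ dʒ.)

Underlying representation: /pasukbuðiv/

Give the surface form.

[pasugbuðiv]

/k/ before /b/ (voiced) → [g]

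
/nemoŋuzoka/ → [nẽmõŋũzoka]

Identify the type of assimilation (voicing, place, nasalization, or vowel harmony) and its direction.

/e/→[ẽ] /o/→[õ] /u/→[ũ].
Each target copies a feature from the preceding segment, so the direction is progressive.

nasalization, progressive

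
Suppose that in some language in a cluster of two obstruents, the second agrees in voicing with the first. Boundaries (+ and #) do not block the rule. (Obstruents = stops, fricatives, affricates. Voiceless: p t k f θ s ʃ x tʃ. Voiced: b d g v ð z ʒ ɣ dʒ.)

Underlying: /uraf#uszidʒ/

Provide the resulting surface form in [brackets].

[uraf#ussidʒ]

/z/ after /s/ (voiceless) → [s]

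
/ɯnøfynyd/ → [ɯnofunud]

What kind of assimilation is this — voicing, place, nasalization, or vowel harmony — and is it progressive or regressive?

vowel harmony, progressive

/ø/→[o] /y/→[u] /y/→[u].
Vowels agree with the first vowel, so the harmony is progressive.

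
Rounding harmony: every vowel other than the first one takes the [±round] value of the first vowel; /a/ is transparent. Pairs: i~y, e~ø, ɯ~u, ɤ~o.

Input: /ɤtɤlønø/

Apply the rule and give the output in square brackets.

[ɤtɤlene]

/ø/ harmonizes with /ɤ/ ([-round]) → [e]
/ø/ harmonizes with /ɤ/ ([-round]) → [e]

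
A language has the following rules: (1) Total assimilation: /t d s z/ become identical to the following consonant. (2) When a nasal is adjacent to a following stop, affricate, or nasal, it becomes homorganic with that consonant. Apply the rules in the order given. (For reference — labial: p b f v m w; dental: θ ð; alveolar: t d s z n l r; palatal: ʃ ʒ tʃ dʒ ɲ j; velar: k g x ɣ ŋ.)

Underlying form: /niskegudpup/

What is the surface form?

Rule 1: /s/ before /k/ → [k] (total assimilation)
Rule 1: /d/ before /p/ → [p] (total assimilation)
After rule 1: nikkeguppup
Rule 2: no segment meets the rule's conditions; no change.

[nikkeguppup]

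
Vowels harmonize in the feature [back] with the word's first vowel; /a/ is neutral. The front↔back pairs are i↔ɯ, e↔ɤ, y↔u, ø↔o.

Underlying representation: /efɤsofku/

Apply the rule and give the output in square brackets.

[efesøfky]

/ɤ/ harmonizes with /e/ ([-back]) → [e]
/o/ harmonizes with /e/ ([-back]) → [ø]
/u/ harmonizes with /e/ ([-back]) → [y]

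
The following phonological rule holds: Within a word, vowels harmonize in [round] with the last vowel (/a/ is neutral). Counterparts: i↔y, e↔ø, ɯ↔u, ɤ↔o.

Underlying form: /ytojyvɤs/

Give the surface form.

[itɤjivɤs]

/y/ harmonizes with /ɤ/ ([-round]) → [i]
/o/ harmonizes with /ɤ/ ([-round]) → [ɤ]
/y/ harmonizes with /ɤ/ ([-round]) → [i]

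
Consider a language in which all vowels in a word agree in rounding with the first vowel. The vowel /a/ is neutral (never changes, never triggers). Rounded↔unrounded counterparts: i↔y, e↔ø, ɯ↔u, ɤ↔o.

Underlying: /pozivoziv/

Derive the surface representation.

/i/ harmonizes with /o/ ([+round]) → [y]
/i/ harmonizes with /o/ ([+round]) → [y]

[pozyvozyv]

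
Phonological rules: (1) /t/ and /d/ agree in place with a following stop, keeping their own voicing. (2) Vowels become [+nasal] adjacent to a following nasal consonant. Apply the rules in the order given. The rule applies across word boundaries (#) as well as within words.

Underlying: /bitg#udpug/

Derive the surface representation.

Rule 1: /t/ before /g/ (velar) → [k]
Rule 1: /d/ before /p/ (labial) → [b]
After rule 1: bikg#ubpug
Rule 2: no segment meets the rule's conditions; no change.

[bikg#ubpug]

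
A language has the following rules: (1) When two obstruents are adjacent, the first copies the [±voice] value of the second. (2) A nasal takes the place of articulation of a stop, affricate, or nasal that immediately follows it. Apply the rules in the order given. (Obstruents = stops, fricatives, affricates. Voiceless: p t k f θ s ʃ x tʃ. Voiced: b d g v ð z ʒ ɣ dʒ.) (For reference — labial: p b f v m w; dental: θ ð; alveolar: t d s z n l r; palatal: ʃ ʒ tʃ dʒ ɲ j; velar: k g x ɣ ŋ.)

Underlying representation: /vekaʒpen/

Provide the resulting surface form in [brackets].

[vekaʃpen]

Rule 1: /ʒ/ before /p/ (voiceless) → [ʃ]
After rule 1: vekaʃpen
Rule 2: no segment meets the rule's conditions; no change.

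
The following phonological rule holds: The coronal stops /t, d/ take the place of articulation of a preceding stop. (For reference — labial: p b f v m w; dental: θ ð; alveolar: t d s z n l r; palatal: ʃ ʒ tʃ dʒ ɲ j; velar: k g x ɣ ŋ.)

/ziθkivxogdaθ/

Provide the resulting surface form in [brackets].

/d/ after /g/ (velar) → [g]

[ziθkivxoggaθ]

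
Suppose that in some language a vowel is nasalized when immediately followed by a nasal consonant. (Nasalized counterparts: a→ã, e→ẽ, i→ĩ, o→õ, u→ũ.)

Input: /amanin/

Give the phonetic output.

/a/ before nasal /m/ → [ã]
/a/ before nasal /n/ → [ã]
/i/ before nasal /n/ → [ĩ]

[ãmãnĩn]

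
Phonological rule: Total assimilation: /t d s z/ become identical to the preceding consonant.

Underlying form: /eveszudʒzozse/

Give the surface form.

/z/ after /s/ → [s] (total assimilation)
/z/ after /dʒ/ → [dʒ] (total assimilation)
/s/ after /z/ → [z] (total assimilation)

[evessudʒdʒozze]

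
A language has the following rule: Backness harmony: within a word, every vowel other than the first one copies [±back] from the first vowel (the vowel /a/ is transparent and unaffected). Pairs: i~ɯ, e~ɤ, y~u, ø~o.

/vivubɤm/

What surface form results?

[vivybem]

/u/ harmonizes with /i/ ([-back]) → [y]
/ɤ/ harmonizes with /i/ ([-back]) → [e]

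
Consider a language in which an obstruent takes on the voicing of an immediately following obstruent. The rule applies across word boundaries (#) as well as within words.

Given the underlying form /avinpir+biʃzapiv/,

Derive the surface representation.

[avinpir+biʒzapiv]

/ʃ/ before /z/ (voiced) → [ʒ]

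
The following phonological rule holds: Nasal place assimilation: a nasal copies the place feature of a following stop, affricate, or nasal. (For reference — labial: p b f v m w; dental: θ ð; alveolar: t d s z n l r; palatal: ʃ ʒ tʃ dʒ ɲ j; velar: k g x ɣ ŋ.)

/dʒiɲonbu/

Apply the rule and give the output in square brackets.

/n/ before /b/ (labial) → [m]

[dʒiɲombu]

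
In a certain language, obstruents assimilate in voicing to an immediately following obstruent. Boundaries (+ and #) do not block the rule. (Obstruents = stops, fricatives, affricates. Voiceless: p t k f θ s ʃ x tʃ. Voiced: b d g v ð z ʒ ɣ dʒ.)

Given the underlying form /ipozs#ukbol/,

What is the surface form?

/z/ before /s/ (voiceless) → [s]
/k/ before /b/ (voiced) → [g]

[iposs#ugbol]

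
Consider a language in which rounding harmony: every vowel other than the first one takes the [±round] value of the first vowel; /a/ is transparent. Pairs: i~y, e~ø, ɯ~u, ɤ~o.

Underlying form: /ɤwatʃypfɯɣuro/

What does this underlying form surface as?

[ɤwatʃipfɯɣɯrɤ]

/y/ harmonizes with /ɤ/ ([-round]) → [i]
/u/ harmonizes with /ɤ/ ([-round]) → [ɯ]
/o/ harmonizes with /ɤ/ ([-round]) → [ɤ]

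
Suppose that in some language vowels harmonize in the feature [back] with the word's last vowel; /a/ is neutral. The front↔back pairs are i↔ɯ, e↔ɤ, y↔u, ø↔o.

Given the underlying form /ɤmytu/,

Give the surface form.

/y/ harmonizes with /u/ ([+back]) → [u]

[ɤmutu]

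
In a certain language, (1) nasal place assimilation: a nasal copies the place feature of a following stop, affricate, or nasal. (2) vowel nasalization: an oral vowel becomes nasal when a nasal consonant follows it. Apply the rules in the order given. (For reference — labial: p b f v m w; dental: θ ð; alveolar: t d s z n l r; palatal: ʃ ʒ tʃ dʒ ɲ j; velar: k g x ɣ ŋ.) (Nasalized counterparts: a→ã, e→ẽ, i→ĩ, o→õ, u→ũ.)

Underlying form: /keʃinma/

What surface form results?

[keʃĩmma]

Rule 1: /n/ before /m/ (labial) → [m]
After rule 1: keʃimma
Rule 2: /i/ before nasal /m/ → [ĩ]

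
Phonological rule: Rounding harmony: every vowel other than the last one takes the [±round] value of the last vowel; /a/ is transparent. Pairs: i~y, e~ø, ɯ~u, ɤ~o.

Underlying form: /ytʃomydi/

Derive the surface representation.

[itʃɤmidi]

/y/ harmonizes with /i/ ([-round]) → [i]
/o/ harmonizes with /i/ ([-round]) → [ɤ]
/y/ harmonizes with /i/ ([-round]) → [i]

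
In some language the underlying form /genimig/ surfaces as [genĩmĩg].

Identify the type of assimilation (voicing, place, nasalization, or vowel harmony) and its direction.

nasalization, progressive

/i/→[ĩ] /i/→[ĩ].
Each target copies a feature from the preceding segment, so the direction is progressive.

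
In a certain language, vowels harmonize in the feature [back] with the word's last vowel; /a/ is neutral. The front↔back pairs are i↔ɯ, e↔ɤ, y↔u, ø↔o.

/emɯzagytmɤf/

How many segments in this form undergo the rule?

2

/e/ harmonizes with /ɤ/ ([+back]) → [ɤ]
/y/ harmonizes with /ɤ/ ([+back]) → [u]
2 segments change.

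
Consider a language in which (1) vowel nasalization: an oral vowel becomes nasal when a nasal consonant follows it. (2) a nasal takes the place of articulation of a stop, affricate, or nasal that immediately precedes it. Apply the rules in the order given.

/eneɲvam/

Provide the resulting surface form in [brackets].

Rule 1: /e/ before nasal /n/ → [ẽ]
Rule 1: /e/ before nasal /ɲ/ → [ẽ]
Rule 1: /a/ before nasal /m/ → [ã]
After rule 1: ẽnẽɲvãm
Rule 2: no segment meets the rule's conditions; no change.

[ẽnẽɲvãm]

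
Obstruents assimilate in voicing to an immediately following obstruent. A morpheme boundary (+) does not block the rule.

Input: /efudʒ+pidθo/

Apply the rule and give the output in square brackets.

[efutʃ+pitθo]

/dʒ/ before /p/ (voiceless) → [tʃ]
/d/ before /θ/ (voiceless) → [t]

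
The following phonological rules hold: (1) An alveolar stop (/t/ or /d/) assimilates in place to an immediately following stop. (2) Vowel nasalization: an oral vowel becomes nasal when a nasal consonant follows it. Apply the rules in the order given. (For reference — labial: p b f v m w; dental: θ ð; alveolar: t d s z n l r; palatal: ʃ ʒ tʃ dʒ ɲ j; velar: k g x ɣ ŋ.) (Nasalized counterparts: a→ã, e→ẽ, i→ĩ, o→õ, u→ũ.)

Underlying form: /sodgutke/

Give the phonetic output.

Rule 1: /d/ before /g/ (velar) → [g]
Rule 1: /t/ before /k/ (velar) → [k]
After rule 1: soggukke
Rule 2: no segment meets the rule's conditions; no change.

[soggukke]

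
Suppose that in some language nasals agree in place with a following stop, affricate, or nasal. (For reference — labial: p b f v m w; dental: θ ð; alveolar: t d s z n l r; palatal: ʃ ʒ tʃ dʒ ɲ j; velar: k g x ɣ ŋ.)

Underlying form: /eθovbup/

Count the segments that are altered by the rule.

No segment meets the rule's conditions.

0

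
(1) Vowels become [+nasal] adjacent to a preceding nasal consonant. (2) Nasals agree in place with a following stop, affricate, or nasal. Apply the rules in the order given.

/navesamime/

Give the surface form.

Rule 1: /a/ after nasal /n/ → [ã]
Rule 1: /i/ after nasal /m/ → [ĩ]
Rule 1: /e/ after nasal /m/ → [ẽ]
After rule 1: nãvesamĩmẽ
Rule 2: no segment meets the rule's conditions; no change.

[nãvesamĩmẽ]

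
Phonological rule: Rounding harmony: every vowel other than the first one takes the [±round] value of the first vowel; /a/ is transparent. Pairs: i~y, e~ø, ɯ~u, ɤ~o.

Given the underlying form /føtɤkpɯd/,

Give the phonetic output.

/ɤ/ harmonizes with /ø/ ([+round]) → [o]
/ɯ/ harmonizes with /ø/ ([+round]) → [u]

[føtokpud]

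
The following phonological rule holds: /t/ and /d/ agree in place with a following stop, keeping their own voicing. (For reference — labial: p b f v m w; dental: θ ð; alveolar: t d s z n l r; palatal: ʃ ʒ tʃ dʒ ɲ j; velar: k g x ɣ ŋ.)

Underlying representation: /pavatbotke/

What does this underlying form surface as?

[pavapbokke]

/t/ before /b/ (labial) → [p]
/t/ before /k/ (velar) → [k]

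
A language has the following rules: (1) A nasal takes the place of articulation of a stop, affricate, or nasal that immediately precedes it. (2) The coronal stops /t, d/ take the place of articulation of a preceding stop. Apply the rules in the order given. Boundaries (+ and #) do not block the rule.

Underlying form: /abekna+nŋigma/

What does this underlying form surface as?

[abekŋa+nnigŋa]

Rule 1: /n/ after /k/ (velar) → [ŋ]
Rule 1: /ŋ/ after /n/ (alveolar) → [n]
Rule 1: /m/ after /g/ (velar) → [ŋ]
After rule 1: abekŋa+nnigŋa
Rule 2: no segment meets the rule's conditions; no change.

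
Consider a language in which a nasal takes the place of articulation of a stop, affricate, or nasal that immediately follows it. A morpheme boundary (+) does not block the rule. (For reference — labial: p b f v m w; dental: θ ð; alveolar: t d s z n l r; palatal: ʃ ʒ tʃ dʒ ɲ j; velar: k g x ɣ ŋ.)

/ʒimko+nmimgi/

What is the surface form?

[ʒiŋko+mmiŋgi]

/m/ before /k/ (velar) → [ŋ]
/n/ before /m/ (labial) → [m]
/m/ before /g/ (velar) → [ŋ]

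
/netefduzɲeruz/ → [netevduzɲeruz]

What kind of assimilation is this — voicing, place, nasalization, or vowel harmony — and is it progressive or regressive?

/f/→[v].
Each target copies a feature from the following segment, so the direction is regressive.

voicing assimilation, regressive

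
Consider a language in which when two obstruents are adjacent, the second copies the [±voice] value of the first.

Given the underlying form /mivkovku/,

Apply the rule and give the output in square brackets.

/k/ after /v/ (voiced) → [g]
/k/ after /v/ (voiced) → [g]

[mivgovgu]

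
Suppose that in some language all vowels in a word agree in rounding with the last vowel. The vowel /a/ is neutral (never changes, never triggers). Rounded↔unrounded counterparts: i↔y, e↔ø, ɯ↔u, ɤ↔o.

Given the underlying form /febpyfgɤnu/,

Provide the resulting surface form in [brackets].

[føbpyfgonu]

/e/ harmonizes with /u/ ([+round]) → [ø]
/ɤ/ harmonizes with /u/ ([+round]) → [o]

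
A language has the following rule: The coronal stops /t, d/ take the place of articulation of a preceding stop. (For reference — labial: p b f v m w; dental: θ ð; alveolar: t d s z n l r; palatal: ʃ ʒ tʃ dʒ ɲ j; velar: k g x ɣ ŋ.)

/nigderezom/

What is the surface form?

/d/ after /g/ (velar) → [g]

[niggerezom]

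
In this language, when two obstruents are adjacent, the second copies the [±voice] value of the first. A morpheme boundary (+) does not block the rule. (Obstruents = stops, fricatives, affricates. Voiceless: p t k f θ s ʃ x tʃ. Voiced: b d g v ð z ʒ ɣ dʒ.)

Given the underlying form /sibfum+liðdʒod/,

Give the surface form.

[sibvum+liðdʒod]

/f/ after /b/ (voiced) → [v]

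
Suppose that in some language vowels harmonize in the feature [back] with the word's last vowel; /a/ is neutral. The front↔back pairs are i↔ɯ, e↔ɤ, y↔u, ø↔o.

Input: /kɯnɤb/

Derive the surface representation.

[kɯnɤb]

no segment meets the rule's conditions; no change.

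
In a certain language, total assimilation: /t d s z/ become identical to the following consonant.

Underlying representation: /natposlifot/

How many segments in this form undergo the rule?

2

/t/ before /p/ → [p] (total assimilation)
/s/ before /l/ → [l] (total assimilation)
2 segments change.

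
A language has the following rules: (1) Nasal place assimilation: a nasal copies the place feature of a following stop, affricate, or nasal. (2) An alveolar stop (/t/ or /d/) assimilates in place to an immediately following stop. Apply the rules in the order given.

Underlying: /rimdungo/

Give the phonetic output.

Rule 1: /m/ before /d/ (alveolar) → [n]
Rule 1: /n/ before /g/ (velar) → [ŋ]
After rule 1: rinduŋgo
Rule 2: no segment meets the rule's conditions; no change.

[rinduŋgo]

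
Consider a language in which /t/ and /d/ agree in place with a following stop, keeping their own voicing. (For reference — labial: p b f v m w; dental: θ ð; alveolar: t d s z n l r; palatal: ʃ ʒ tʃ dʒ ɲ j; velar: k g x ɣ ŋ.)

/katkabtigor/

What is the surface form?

/t/ before /k/ (velar) → [k]

[kakkabtigor]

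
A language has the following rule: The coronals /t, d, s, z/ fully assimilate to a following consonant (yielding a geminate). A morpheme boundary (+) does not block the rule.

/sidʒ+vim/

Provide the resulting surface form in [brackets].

[sidʒ+vim]

no segment meets the rule's conditions; no change.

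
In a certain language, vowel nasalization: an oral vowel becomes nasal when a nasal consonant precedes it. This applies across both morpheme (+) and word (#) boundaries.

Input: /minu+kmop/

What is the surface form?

/i/ after nasal /m/ → [ĩ]
/u/ after nasal /n/ → [ũ]
/o/ after nasal /m/ → [õ]

[mĩnũ+kmõp]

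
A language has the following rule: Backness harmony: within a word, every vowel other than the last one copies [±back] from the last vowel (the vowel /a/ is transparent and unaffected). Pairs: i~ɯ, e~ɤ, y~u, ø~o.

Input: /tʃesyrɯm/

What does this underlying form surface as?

[tʃɤsurɯm]

/e/ harmonizes with /ɯ/ ([+back]) → [ɤ]
/y/ harmonizes with /ɯ/ ([+back]) → [u]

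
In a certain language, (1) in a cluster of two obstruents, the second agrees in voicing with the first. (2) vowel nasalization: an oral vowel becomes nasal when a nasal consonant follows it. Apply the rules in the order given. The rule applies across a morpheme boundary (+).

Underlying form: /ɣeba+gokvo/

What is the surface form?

[ɣeba+gokfo]

Rule 1: /v/ after /k/ (voiceless) → [f]
After rule 1: ɣeba+gokfo
Rule 2: no segment meets the rule's conditions; no change.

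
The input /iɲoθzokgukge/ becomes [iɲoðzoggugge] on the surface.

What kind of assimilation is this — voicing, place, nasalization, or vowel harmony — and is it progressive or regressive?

voicing assimilation, regressive

/θ/→[ð] /k/→[g] /k/→[g].
Each target copies a feature from the following segment, so the direction is regressive.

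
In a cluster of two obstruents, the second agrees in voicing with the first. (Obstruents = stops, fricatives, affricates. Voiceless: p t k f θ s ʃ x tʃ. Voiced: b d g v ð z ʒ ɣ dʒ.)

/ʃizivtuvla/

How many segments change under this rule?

1

/t/ after /v/ (voiced) → [d]
1 segment changes.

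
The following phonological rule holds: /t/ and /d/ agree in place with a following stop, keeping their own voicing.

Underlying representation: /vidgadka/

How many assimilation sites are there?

2

/d/ before /g/ (velar) → [g]
/d/ before /k/ (velar) → [g]
2 segments change.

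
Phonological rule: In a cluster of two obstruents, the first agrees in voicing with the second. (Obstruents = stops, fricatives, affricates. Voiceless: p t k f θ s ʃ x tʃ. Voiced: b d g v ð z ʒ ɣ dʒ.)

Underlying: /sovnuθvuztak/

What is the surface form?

/θ/ before /v/ (voiced) → [ð]
/z/ before /t/ (voiceless) → [s]

[sovnuðvustak]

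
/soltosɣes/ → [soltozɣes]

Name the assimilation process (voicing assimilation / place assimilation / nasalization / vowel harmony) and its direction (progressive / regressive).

voicing assimilation, regressive

/s/→[z].
Each target copies a feature from the following segment, so the direction is regressive.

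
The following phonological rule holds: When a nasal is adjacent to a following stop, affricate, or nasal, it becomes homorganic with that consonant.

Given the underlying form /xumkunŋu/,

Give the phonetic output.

[xuŋkuŋŋu]

/m/ before /k/ (velar) → [ŋ]
/n/ before /ŋ/ (velar) → [ŋ]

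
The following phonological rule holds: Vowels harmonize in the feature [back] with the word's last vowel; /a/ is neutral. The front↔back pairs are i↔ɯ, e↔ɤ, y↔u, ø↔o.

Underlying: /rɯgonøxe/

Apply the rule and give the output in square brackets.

/ɯ/ harmonizes with /e/ ([-back]) → [i]
/o/ harmonizes with /e/ ([-back]) → [ø]

[rigønøxe]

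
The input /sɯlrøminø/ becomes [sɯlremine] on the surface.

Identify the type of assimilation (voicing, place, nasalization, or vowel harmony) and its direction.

vowel harmony, progressive

/ø/→[e] /ø/→[e].
Vowels agree with the first vowel, so the harmony is progressive.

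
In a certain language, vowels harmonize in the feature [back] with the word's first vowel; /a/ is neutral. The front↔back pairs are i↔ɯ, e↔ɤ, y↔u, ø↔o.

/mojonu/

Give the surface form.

[mojonu]

no segment meets the rule's conditions; no change.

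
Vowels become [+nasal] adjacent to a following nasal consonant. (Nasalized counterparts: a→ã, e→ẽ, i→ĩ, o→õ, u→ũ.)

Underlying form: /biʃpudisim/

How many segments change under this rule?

1

/i/ before nasal /m/ → [ĩ]
1 segment changes.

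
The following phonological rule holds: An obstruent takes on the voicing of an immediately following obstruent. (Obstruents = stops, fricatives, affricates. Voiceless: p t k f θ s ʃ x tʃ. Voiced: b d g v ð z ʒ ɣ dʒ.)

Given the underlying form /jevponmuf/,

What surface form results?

/v/ before /p/ (voiceless) → [f]

[jefponmuf]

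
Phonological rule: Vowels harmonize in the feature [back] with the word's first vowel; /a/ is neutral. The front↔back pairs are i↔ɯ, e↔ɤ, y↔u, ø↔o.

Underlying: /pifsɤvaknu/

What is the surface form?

/ɤ/ harmonizes with /i/ ([-back]) → [e]
/u/ harmonizes with /i/ ([-back]) → [y]

[pifsevakny]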